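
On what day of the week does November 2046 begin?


Target: November 1, 2046
Anchor: Jan 1, 2046. With p = 2046 - 1 = 2045: (p + p//4 - p//100 + p//400) mod 7 = (2045 + 511 - 20 + 5) mod 7 = 2541 mod 7 = 0 -> Monday (Mon=0 ... Sun=6)
Days before November (Jan-Oct): 304 days
Weekday index = (0 + 304) mod 7 = 3

Thursday


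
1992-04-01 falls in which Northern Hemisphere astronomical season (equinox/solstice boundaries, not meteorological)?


Date: April 1
Astronomical Spring (approx.; exact equinox/solstice day varies by year): March 20 to June 20
April 1 falls within the Spring window

Spring


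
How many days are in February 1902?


February 1902 (leap year: no)

28 days


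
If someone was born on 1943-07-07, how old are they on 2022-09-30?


Birth: 1943-07-07
Reference: 2022-09-30
Year difference: 2022 - 1943 = 79

79 years old


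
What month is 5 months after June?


June is month 6
6 + 5 = 11

November


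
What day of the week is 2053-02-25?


Date: February 25, 2053
Anchor: Jan 1, 2053. With p = 2053 - 1 = 2052: (p + p//4 - p//100 + p//400) mod 7 = (2052 + 513 - 20 + 5) mod 7 = 2550 mod 7 = 2 -> Wednesday (Mon=0 ... Sun=6)
Days before February (Jan): 31; offset = 31 + 25 - 1 = 55
Weekday index = (2 + 55) mod 7 = 1

Day of the week: Tuesday


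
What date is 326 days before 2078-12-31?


Start: 2078-12-31, subtract 326 days
Back 31 days from December 31 reaches November 30, 2078 -> 295 left
November 2078 has 30 days -> back to October 31, 2078 -> 265 left
October 2078 has 31 days -> back to September 30, 2078 -> 234 left
September 2078 has 30 days -> back to August 31, 2078 -> 204 left
August 2078 has 31 days -> back to July 31, 2078 -> 173 left
July 2078 has 31 days -> back to June 30, 2078 -> 142 left
June 2078 has 30 days -> back to May 31, 2078 -> 112 left
May 2078 has 31 days -> back to April 30, 2078 -> 81 left
April 2078 has 30 days -> back to March 31, 2078 -> 51 left
March 2078 has 31 days -> back to February 28, 2078 -> 20 left
February 2078: 28 - 20 = 8 -> lands on February 8

Result: 2078-02-08


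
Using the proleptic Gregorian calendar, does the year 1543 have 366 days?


Gregorian leap year rule: divisible by 4, but not by 100, unless also by 400.
1543 is not divisible by 4 -> not a leap year

No


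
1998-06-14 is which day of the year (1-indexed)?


Date: June 14, 1998
Days in months 1 through 5: 151
Plus 14 days in June

Day of year: 165


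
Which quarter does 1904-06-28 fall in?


Month: June (month 6)
Q1: Jan-Mar, Q2: Apr-Jun, Q3: Jul-Sep, Q4: Oct-Dec

Q2


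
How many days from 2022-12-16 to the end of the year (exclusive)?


Day of year: 350 of 365
Remaining = 365 - 350

15 days


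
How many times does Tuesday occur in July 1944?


July 1944 has 31 days
Anchor: Jan 1, 1944. With p = 1944 - 1 = 1943: (p + p//4 - p//100 + p//400) mod 7 = (1943 + 485 - 19 + 4) mod 7 = 2413 mod 7 = 5 -> Saturday (Mon=0 ... Sun=6)
Days before July (Jan-Jun): 182; July 1 index = (5 + 182) mod 7 = 5 -> Saturday
First Tuesday is July 4
Tuesdays: 4, 11, 18, 25

4 Tuesdays


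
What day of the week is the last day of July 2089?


July 2089 has 31 days
Anchor: Jan 1, 2089. With p = 2089 - 1 = 2088: (p + p//4 - p//100 + p//400) mod 7 = (2088 + 522 - 20 + 5) mod 7 = 2595 mod 7 = 5 -> Saturday (Mon=0 ... Sun=6)
Days before July (Jan-Jun): 181; July 1 index = (5 + 181) mod 7 = 4 -> Friday
Last day offset: 31 - 1 = 30 days
Weekday index = (4 + 30) mod 7 = 6

Sunday, July 31


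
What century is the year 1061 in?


Century = (year - 1) // 100 + 1
= (1061 - 1) // 100 + 1
= 1060 // 100 + 1
= 10 + 1

11th century


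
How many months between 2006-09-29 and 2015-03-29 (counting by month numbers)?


From September 2006 to March 2015
9 years * 12 = 108 months, minus 6 months = 102

102 months


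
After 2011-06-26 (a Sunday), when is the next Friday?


Current: Sunday
Target: Friday
Days ahead: 5

Next Friday: 2011-07-01


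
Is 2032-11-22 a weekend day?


Anchor: Jan 1, 2032. With p = 2032 - 1 = 2031: (p + p//4 - p//100 + p//400) mod 7 = (2031 + 507 - 20 + 5) mod 7 = 2523 mod 7 = 3 -> Thursday (Mon=0 ... Sun=6)
Day of year: 327; offset = 326
Weekday index = (3 + 326) mod 7 = 0 -> Monday
Weekend days: Saturday, Sunday

No


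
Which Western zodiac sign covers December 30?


Date: December 30
Conventional tropical zodiac dates: Capricorn from December 22 onward; Aquarius starts January 20
December 30 falls within the Capricorn range

Capricorn


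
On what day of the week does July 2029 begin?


Target: July 1, 2029
Anchor: Jan 1, 2029. With p = 2029 - 1 = 2028: (p + p//4 - p//100 + p//400) mod 7 = (2028 + 507 - 20 + 5) mod 7 = 2520 mod 7 = 0 -> Monday (Mon=0 ... Sun=6)
Days before July (Jan-Jun): 181 days
Weekday index = (0 + 181) mod 7 = 6

Sunday


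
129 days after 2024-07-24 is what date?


Start: 2024-07-24, add 129 days
July 2024 has 31 days: 31 - 24 = 7 days to July 31 -> 122 left
August 2024 has 31 days -> 91 left
September 2024 has 30 days -> 61 left
October 2024 has 31 days -> 30 left
November 2024: 30 <= 30 -> lands on November 30

Result: 2024-11-30


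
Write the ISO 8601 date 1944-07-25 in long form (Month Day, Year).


ISO 1944-07-25 parses as year=1944, month=07, day=25
Month 7 -> July

July 25, 1944


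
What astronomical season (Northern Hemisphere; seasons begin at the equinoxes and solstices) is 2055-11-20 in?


Date: November 20
Astronomical Autumn (approx.; exact equinox/solstice day varies by year): September 22 to December 20
November 20 falls within the Autumn window

Autumn


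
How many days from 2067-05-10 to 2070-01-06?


From 2067-05-10 to 2070-01-06
2067-05-10: days before May = 31 + 28 + 31 + 30 = 120 (2067 is not a leap year); day of year = 120 + 10 = 130
2070-01-06: day of year = 6
Rest of 2067: 365 - 130 = 235
Full years 2068 (366), 2069 (365): 731
Total = 235 + 731 + 6 = 972

972 days


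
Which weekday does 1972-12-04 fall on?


Date: December 4, 1972
Anchor: Jan 1, 1972. With p = 1972 - 1 = 1971: (p + p//4 - p//100 + p//400) mod 7 = (1971 + 492 - 19 + 4) mod 7 = 2448 mod 7 = 5 -> Saturday (Mon=0 ... Sun=6)
Days before December (Jan-Nov): 335; offset = 335 + 4 - 1 = 338
Weekday index = (5 + 338) mod 7 = 0

Day of the week: Monday


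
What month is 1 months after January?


January is month 1
1 + 1 = 2

February


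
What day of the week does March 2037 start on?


Target: March 1, 2037
Anchor: Jan 1, 2037. With p = 2037 - 1 = 2036: (p + p//4 - p//100 + p//400) mod 7 = (2036 + 509 - 20 + 5) mod 7 = 2530 mod 7 = 3 -> Thursday (Mon=0 ... Sun=6)
Days before March (Jan-Feb): 59 days
Weekday index = (3 + 59) mod 7 = 6

Sunday


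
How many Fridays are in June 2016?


June 2016 has 30 days
Anchor: Jan 1, 2016. With p = 2016 - 1 = 2015: (p + p//4 - p//100 + p//400) mod 7 = (2015 + 503 - 20 + 5) mod 7 = 2503 mod 7 = 4 -> Friday (Mon=0 ... Sun=6)
Days before June (Jan-May): 152; June 1 index = (4 + 152) mod 7 = 2 -> Wednesday
First Friday is June 3
Fridays: 3, 10, 17, 24

4 Fridays


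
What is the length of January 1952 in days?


January 1952

31 days


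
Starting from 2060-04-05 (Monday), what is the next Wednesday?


Current: Monday
Target: Wednesday
Days ahead: 2

Next Wednesday: 2060-04-07


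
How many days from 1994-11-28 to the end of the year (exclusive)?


Day of year: 332 of 365
Remaining = 365 - 332

33 days


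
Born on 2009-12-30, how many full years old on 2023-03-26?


Birth: 2009-12-30
Reference: 2023-03-26
Year difference: 2023 - 2009 = 14
Birthday not yet reached in 2023, subtract 1

13 years old


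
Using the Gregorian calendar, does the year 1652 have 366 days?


Gregorian leap year rule: divisible by 4, but not by 100, unless also by 400.
1652 is divisible by 4 but not 100 -> leap year

Yes


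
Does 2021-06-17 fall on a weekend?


Anchor: Jan 1, 2021. With p = 2021 - 1 = 2020: (p + p//4 - p//100 + p//400) mod 7 = (2020 + 505 - 20 + 5) mod 7 = 2510 mod 7 = 4 -> Friday (Mon=0 ... Sun=6)
Day of year: 168; offset = 167
Weekday index = (4 + 167) mod 7 = 3 -> Thursday
Weekend days: Saturday, Sunday

No


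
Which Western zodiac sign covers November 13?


Date: November 13
Conventional tropical zodiac dates: Scorpio from October 23 onward; Sagittarius starts November 22
November 13 falls within the Scorpio range

Scorpio


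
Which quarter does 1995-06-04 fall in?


Month: June (month 6)
Q1: Jan-Mar, Q2: Apr-Jun, Q3: Jul-Sep, Q4: Oct-Dec

Q2


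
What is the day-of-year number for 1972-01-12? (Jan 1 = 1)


Date: January 12, 1972
No months before January
Plus 12 days in January

Day of year: 12


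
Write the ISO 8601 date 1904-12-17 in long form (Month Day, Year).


ISO 1904-12-17 parses as year=1904, month=12, day=17
Month 12 -> December

December 17, 1904


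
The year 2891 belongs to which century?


Century = (year - 1) // 100 + 1
= (2891 - 1) // 100 + 1
= 2890 // 100 + 1
= 28 + 1

29th century


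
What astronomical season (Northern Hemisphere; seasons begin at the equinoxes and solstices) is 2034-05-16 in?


Date: May 16
Astronomical Spring (approx.; exact equinox/solstice day varies by year): March 20 to June 20
May 16 falls within the Spring window

Spring


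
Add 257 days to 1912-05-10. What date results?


Start: 1912-05-10, add 257 days
May 1912 has 31 days: 31 - 10 = 21 days to May 31 -> 236 left
June 1912 has 30 days -> 206 left
July 1912 has 31 days -> 175 left
August 1912 has 31 days -> 144 left
September 1912 has 30 days -> 114 left
October 1912 has 31 days -> 83 left
November 1912 has 30 days -> 53 left
December 1912 has 31 days -> 22 left
January 1913: 22 <= 31 -> lands on January 22

Result: 1913-01-22


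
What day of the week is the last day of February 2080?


February 2080 has 29 days
Anchor: Jan 1, 2080. With p = 2080 - 1 = 2079: (p + p//4 - p//100 + p//400) mod 7 = (2079 + 519 - 20 + 5) mod 7 = 2583 mod 7 = 0 -> Monday (Mon=0 ... Sun=6)
Days before February (Jan): 31; February 1 index = (0 + 31) mod 7 = 3 -> Thursday
Last day offset: 29 - 1 = 28 days
Weekday index = (3 + 28) mod 7 = 3

Thursday, February 29


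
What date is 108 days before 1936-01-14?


Start: 1936-01-14, subtract 108 days
Back 14 days from January 14 reaches December 31, 1935 -> 94 left
December 1935 has 31 days -> back to November 30, 1935 -> 63 left
November 1935 has 30 days -> back to October 31, 1935 -> 33 left
October 1935 has 31 days -> back to September 30, 1935 -> 2 left
September 1935: 30 - 2 = 28 -> lands on September 28

Result: 1935-09-28


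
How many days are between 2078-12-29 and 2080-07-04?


From 2078-12-29 to 2080-07-04
2078-12-29: days before December = 31 + 28 + 31 + 30 + 31 + 30 + 31 + 31 + 30 + 31 + 30 = 334 (2078 is not a leap year); day of year = 334 + 29 = 363
2080-07-04: days before July = 31 + 29 + 31 + 30 + 31 + 30 = 182 (2080 is a leap year); day of year = 182 + 4 = 186
Rest of 2078: 365 - 363 = 2
Full years 2079 (365): 365
Total = 2 + 365 + 186 = 553

553 days


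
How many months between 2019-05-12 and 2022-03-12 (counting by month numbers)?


From May 2019 to March 2022
3 years * 12 = 36 months, minus 2 months = 34

34 months


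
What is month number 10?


Month 10 of 12

October


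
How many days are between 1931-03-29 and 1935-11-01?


From 1931-03-29 to 1935-11-01
1931-03-29: days before March = 31 + 28 = 59 (1931 is not a leap year); day of year = 59 + 29 = 88
1935-11-01: days before November = 31 + 28 + 31 + 30 + 31 + 30 + 31 + 31 + 30 + 31 = 304 (1935 is not a leap year); day of year = 304 + 1 = 305
Rest of 1931: 365 - 88 = 277
Full years 1932 (366), 1933 (365), 1934 (365): 1096
Total = 277 + 1096 + 305 = 1678

1678 days


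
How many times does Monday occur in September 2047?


September 2047 has 30 days
Anchor: Jan 1, 2047. With p = 2047 - 1 = 2046: (p + p//4 - p//100 + p//400) mod 7 = (2046 + 511 - 20 + 5) mod 7 = 2542 mod 7 = 1 -> Tuesday (Mon=0 ... Sun=6)
Days before September (Jan-Aug): 243; September 1 index = (1 + 243) mod 7 = 6 -> Sunday
First Monday is September 2
Mondays: 2, 9, 16, 23, 30

5 Mondays


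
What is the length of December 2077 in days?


December 2077

31 days


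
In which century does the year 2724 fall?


Century = (year - 1) // 100 + 1
= (2724 - 1) // 100 + 1
= 2723 // 100 + 1
= 27 + 1

28th century


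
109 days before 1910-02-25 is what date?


Start: 1910-02-25, subtract 109 days
Back 25 days from February 25 reaches January 31, 1910 -> 84 left
January 1910 has 31 days -> back to December 31, 1909 -> 53 left
December 1909 has 31 days -> back to November 30, 1909 -> 22 left
November 1909: 30 - 22 = 8 -> lands on November 8

Result: 1909-11-08


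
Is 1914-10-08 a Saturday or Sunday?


Anchor: Jan 1, 1914. With p = 1914 - 1 = 1913: (p + p//4 - p//100 + p//400) mod 7 = (1913 + 478 - 19 + 4) mod 7 = 2376 mod 7 = 3 -> Thursday (Mon=0 ... Sun=6)
Day of year: 281; offset = 280
Weekday index = (3 + 280) mod 7 = 3 -> Thursday
Weekend days: Saturday, Sunday

No


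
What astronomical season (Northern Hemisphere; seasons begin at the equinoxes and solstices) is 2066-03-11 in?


Date: March 11
Astronomical Winter (approx.; exact equinox/solstice day varies by year): December 21 to March 19
March 11 falls within the Winter window

Winter


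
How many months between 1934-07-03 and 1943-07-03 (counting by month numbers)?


From July 1934 to July 1943
9 years * 12 = 108 months = 108

108 months


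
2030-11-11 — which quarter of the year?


Month: November (month 11)
Q1: Jan-Mar, Q2: Apr-Jun, Q3: Jul-Sep, Q4: Oct-Dec

Q4


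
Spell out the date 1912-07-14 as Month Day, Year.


ISO 1912-07-14 parses as year=1912, month=07, day=14
Month 7 -> July

July 14, 1912


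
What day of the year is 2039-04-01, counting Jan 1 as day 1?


Date: April 1, 2039
Days in months 1 through 3: 90
Plus 1 days in April

Day of year: 91


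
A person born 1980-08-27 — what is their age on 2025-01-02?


Birth: 1980-08-27
Reference: 2025-01-02
Year difference: 2025 - 1980 = 45
Birthday not yet reached in 2025, subtract 1

44 years old


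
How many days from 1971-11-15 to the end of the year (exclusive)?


Day of year: 319 of 365
Remaining = 365 - 319

46 days


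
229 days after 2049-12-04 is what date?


Start: 2049-12-04, add 229 days
December 2049 has 31 days: 31 - 4 = 27 days to December 31 -> 202 left
January 2050 has 31 days -> 171 left
February 2050 has 28 days -> 143 left
March 2050 has 31 days -> 112 left
April 2050 has 30 days -> 82 left
May 2050 has 31 days -> 51 left
June 2050 has 30 days -> 21 left
July 2050: 21 <= 31 -> lands on July 21

Result: 2050-07-21


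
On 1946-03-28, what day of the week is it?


Date: March 28, 1946
Anchor: Jan 1, 1946. With p = 1946 - 1 = 1945: (p + p//4 - p//100 + p//400) mod 7 = (1945 + 486 - 19 + 4) mod 7 = 2416 mod 7 = 1 -> Tuesday (Mon=0 ... Sun=6)
Days before March (Jan-Feb): 59; offset = 59 + 28 - 1 = 86
Weekday index = (1 + 86) mod 7 = 3

Day of the week: Thursday


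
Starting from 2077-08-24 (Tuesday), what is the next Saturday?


Current: Tuesday
Target: Saturday
Days ahead: 4

Next Saturday: 2077-08-28


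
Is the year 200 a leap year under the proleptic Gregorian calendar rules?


Gregorian leap year rule: divisible by 4, but not by 100, unless also by 400.
200 is divisible by 100 but not 400 -> not a leap year

No


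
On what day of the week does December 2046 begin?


Target: December 1, 2046
Anchor: Jan 1, 2046. With p = 2046 - 1 = 2045: (p + p//4 - p//100 + p//400) mod 7 = (2045 + 511 - 20 + 5) mod 7 = 2541 mod 7 = 0 -> Monday (Mon=0 ... Sun=6)
Days before December (Jan-Nov): 334 days
Weekday index = (0 + 334) mod 7 = 5

Saturday


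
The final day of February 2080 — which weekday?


February 2080 has 29 days
Anchor: Jan 1, 2080. With p = 2080 - 1 = 2079: (p + p//4 - p//100 + p//400) mod 7 = (2079 + 519 - 20 + 5) mod 7 = 2583 mod 7 = 0 -> Monday (Mon=0 ... Sun=6)
Days before February (Jan): 31; February 1 index = (0 + 31) mod 7 = 3 -> Thursday
Last day offset: 29 - 1 = 28 days
Weekday index = (3 + 28) mod 7 = 3

Thursday, February 29


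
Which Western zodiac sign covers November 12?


Date: November 12
Conventional tropical zodiac dates: Scorpio from October 23 onward; Sagittarius starts November 22
November 12 falls within the Scorpio range

Scorpio


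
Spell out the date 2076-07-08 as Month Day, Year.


ISO 2076-07-08 parses as year=2076, month=07, day=08
Month 7 -> July

July 8, 2076


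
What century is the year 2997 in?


Century = (year - 1) // 100 + 1
= (2997 - 1) // 100 + 1
= 2996 // 100 + 1
= 29 + 1

30th century


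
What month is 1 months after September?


September is month 9
9 + 1 = 10

October


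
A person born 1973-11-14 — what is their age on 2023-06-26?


Birth: 1973-11-14
Reference: 2023-06-26
Year difference: 2023 - 1973 = 50
Birthday not yet reached in 2023, subtract 1

49 years old


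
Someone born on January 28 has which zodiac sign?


Date: January 28
Conventional tropical zodiac dates: Aquarius from January 20 onward; Pisces starts February 19
January 28 falls within the Aquarius range

Aquarius


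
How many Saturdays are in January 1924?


January 1924 has 31 days
Anchor: Jan 1, 1924. With p = 1924 - 1 = 1923: (p + p//4 - p//100 + p//400) mod 7 = (1923 + 480 - 19 + 4) mod 7 = 2388 mod 7 = 1 -> Tuesday (Mon=0 ... Sun=6)
January 1 is the anchor itself -> Tuesday
First Saturday is January 5
Saturdays: 5, 12, 19, 26

4 Saturdays


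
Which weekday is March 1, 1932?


Target: March 1, 1932
Anchor: Jan 1, 1932. With p = 1932 - 1 = 1931: (p + p//4 - p//100 + p//400) mod 7 = (1931 + 482 - 19 + 4) mod 7 = 2398 mod 7 = 4 -> Friday (Mon=0 ... Sun=6)
Days before March (Jan-Feb): 60 days
Weekday index = (4 + 60) mod 7 = 1

Tuesday


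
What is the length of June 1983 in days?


June 1983

30 days


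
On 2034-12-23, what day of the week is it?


Date: December 23, 2034
Anchor: Jan 1, 2034. With p = 2034 - 1 = 2033: (p + p//4 - p//100 + p//400) mod 7 = (2033 + 508 - 20 + 5) mod 7 = 2526 mod 7 = 6 -> Sunday (Mon=0 ... Sun=6)
Days before December (Jan-Nov): 334; offset = 334 + 23 - 1 = 356
Weekday index = (6 + 356) mod 7 = 5

Day of the week: Saturday


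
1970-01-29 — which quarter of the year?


Month: January (month 1)
Q1: Jan-Mar, Q2: Apr-Jun, Q3: Jul-Sep, Q4: Oct-Dec

Q1


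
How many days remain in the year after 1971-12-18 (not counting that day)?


Day of year: 352 of 365
Remaining = 365 - 352

13 days


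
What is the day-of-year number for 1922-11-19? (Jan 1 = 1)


Date: November 19, 1922
Days in months 1 through 10: 304
Plus 19 days in November

Day of year: 323


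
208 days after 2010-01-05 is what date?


Start: 2010-01-05, add 208 days
January 2010 has 31 days: 31 - 5 = 26 days to January 31 -> 182 left
February 2010 has 28 days -> 154 left
March 2010 has 31 days -> 123 left
April 2010 has 30 days -> 93 left
May 2010 has 31 days -> 62 left
June 2010 has 30 days -> 32 left
July 2010 has 31 days -> 1 left
August 2010: 1 <= 31 -> lands on August 1

Result: 2010-08-01


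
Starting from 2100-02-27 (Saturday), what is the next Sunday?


Current: Saturday
Target: Sunday
Days ahead: 1

Next Sunday: 2100-02-28


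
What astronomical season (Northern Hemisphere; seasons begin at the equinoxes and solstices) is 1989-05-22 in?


Date: May 22
Astronomical Spring (approx.; exact equinox/solstice day varies by year): March 20 to June 20
May 22 falls within the Spring window

Spring


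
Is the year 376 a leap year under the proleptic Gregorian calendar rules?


Gregorian leap year rule: divisible by 4, but not by 100, unless also by 400.
376 is divisible by 4 but not 100 -> leap year

Yes


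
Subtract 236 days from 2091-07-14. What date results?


Start: 2091-07-14, subtract 236 days
Back 14 days from July 14 reaches June 30, 2091 -> 222 left
June 2091 has 30 days -> back to May 31, 2091 -> 192 left
May 2091 has 31 days -> back to April 30, 2091 -> 161 left
April 2091 has 30 days -> back to March 31, 2091 -> 131 left
March 2091 has 31 days -> back to February 28, 2091 -> 100 left
February 2091 has 28 days -> back to January 31, 2091 -> 72 left
January 2091 has 31 days -> back to December 31, 2090 -> 41 left
December 2090 has 31 days -> back to November 30, 2090 -> 10 left
November 2090: 30 - 10 = 20 -> lands on November 20

Result: 2090-11-20


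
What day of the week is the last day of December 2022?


December 2022 has 31 days
Anchor: Jan 1, 2022. With p = 2022 - 1 = 2021: (p + p//4 - p//100 + p//400) mod 7 = (2021 + 505 - 20 + 5) mod 7 = 2511 mod 7 = 5 -> Saturday (Mon=0 ... Sun=6)
Days before December (Jan-Nov): 334; December 1 index = (5 + 334) mod 7 = 3 -> Thursday
Last day offset: 31 - 1 = 30 days
Weekday index = (3 + 30) mod 7 = 5

Saturday, December 31


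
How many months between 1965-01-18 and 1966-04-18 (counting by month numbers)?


From January 1965 to April 1966
1 year * 12 = 12 months, plus 3 months = 15

15 months


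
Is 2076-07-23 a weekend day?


Anchor: Jan 1, 2076. With p = 2076 - 1 = 2075: (p + p//4 - p//100 + p//400) mod 7 = (2075 + 518 - 20 + 5) mod 7 = 2578 mod 7 = 2 -> Wednesday (Mon=0 ... Sun=6)
Day of year: 205; offset = 204
Weekday index = (2 + 204) mod 7 = 3 -> Thursday
Weekend days: Saturday, Sunday

No


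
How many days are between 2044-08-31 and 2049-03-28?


From 2044-08-31 to 2049-03-28
2044-08-31: days before August = 31 + 29 + 31 + 30 + 31 + 30 + 31 = 213 (2044 is a leap year); day of year = 213 + 31 = 244
2049-03-28: days before March = 31 + 28 = 59 (2049 is not a leap year); day of year = 59 + 28 = 87
Rest of 2044: 366 - 244 = 122
Full years 2045 (365), 2046 (365), 2047 (365), 2048 (366): 1461
Total = 122 + 1461 + 87 = 1670

1670 days


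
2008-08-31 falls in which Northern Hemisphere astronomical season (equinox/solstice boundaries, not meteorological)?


Date: August 31
Astronomical Summer (approx.; exact equinox/solstice day varies by year): June 21 to September 21
August 31 falls within the Summer window

Summer


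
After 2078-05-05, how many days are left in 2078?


Day of year: 125 of 365
Remaining = 365 - 125

240 days


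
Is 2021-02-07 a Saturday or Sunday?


Anchor: Jan 1, 2021. With p = 2021 - 1 = 2020: (p + p//4 - p//100 + p//400) mod 7 = (2020 + 505 - 20 + 5) mod 7 = 2510 mod 7 = 4 -> Friday (Mon=0 ... Sun=6)
Day of year: 38; offset = 37
Weekday index = (4 + 37) mod 7 = 6 -> Sunday
Weekend days: Saturday, Sunday

Yes


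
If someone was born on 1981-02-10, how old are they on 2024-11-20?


Birth: 1981-02-10
Reference: 2024-11-20
Year difference: 2024 - 1981 = 43

43 years old


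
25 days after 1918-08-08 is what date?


Start: 1918-08-08, add 25 days
August 1918 has 31 days: 31 - 8 = 23 days to August 31 -> 2 left
September 1918: 2 <= 30 -> lands on September 2

Result: 1918-09-02


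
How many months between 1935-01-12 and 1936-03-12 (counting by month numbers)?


From January 1935 to March 1936
1 year * 12 = 12 months, plus 2 months = 14

14 months


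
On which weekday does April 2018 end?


April 2018 has 30 days
Anchor: Jan 1, 2018. With p = 2018 - 1 = 2017: (p + p//4 - p//100 + p//400) mod 7 = (2017 + 504 - 20 + 5) mod 7 = 2506 mod 7 = 0 -> Monday (Mon=0 ... Sun=6)
Days before April (Jan-Mar): 90; April 1 index = (0 + 90) mod 7 = 6 -> Sunday
Last day offset: 30 - 1 = 29 days
Weekday index = (6 + 29) mod 7 = 0

Monday, April 30


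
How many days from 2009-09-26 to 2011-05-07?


From 2009-09-26 to 2011-05-07
2009-09-26: days before September = 31 + 28 + 31 + 30 + 31 + 30 + 31 + 31 = 243 (2009 is not a leap year); day of year = 243 + 26 = 269
2011-05-07: days before May = 31 + 28 + 31 + 30 = 120 (2011 is not a leap year); day of year = 120 + 7 = 127
Rest of 2009: 365 - 269 = 96
Full years 2010 (365): 365
Total = 96 + 365 + 127 = 588

588 days


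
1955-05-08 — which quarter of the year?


Month: May (month 5)
Q1: Jan-Mar, Q2: Apr-Jun, Q3: Jul-Sep, Q4: Oct-Dec

Q2


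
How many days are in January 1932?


January 1932

31 days


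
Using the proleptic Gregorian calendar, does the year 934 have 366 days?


Gregorian leap year rule: divisible by 4, but not by 100, unless also by 400.
934 is not divisible by 4 -> not a leap year

No


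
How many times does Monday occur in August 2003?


August 2003 has 31 days
Anchor: Jan 1, 2003. With p = 2003 - 1 = 2002: (p + p//4 - p//100 + p//400) mod 7 = (2002 + 500 - 20 + 5) mod 7 = 2487 mod 7 = 2 -> Wednesday (Mon=0 ... Sun=6)
Days before August (Jan-Jul): 212; August 1 index = (2 + 212) mod 7 = 4 -> Friday
First Monday is August 4
Mondays: 4, 11, 18, 25

4 Mondays


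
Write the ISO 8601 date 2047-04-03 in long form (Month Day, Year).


ISO 2047-04-03 parses as year=2047, month=04, day=03
Month 4 -> April

April 3, 2047


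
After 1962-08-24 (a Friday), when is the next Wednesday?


Current: Friday
Target: Wednesday
Days ahead: 5

Next Wednesday: 1962-08-29


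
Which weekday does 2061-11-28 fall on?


Date: November 28, 2061
Anchor: Jan 1, 2061. With p = 2061 - 1 = 2060: (p + p//4 - p//100 + p//400) mod 7 = (2060 + 515 - 20 + 5) mod 7 = 2560 mod 7 = 5 -> Saturday (Mon=0 ... Sun=6)
Days before November (Jan-Oct): 304; offset = 304 + 28 - 1 = 331
Weekday index = (5 + 331) mod 7 = 0

Day of the week: Monday


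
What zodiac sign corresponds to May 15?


Date: May 15
Conventional tropical zodiac dates: Taurus from April 20 onward; Gemini starts May 21
May 15 falls within the Taurus range

Taurus


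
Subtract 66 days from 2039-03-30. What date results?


Start: 2039-03-30, subtract 66 days
Back 30 days from March 30 reaches February 28, 2039 -> 36 left
February 2039 has 28 days -> back to January 31, 2039 -> 8 left
January 2039: 31 - 8 = 23 -> lands on January 23

Result: 2039-01-23


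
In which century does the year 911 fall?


Century = (year - 1) // 100 + 1
= (911 - 1) // 100 + 1
= 910 // 100 + 1
= 9 + 1

10th century


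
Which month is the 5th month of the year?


Month 5 of 12

May


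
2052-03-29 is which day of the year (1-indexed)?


Date: March 29, 2052
Days in months 1 through 2: 60
Plus 29 days in March

Day of year: 89


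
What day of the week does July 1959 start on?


Target: July 1, 1959
Anchor: Jan 1, 1959. With p = 1959 - 1 = 1958: (p + p//4 - p//100 + p//400) mod 7 = (1958 + 489 - 19 + 4) mod 7 = 2432 mod 7 = 3 -> Thursday (Mon=0 ... Sun=6)
Days before July (Jan-Jun): 181 days
Weekday index = (3 + 181) mod 7 = 2

Wednesday


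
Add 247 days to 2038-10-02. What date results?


Start: 2038-10-02, add 247 days
October 2038 has 31 days: 31 - 2 = 29 days to October 31 -> 218 left
November 2038 has 30 days -> 188 left
December 2038 has 31 days -> 157 left
January 2039 has 31 days -> 126 left
February 2039 has 28 days -> 98 left
March 2039 has 31 days -> 67 left
April 2039 has 30 days -> 37 left
May 2039 has 31 days -> 6 left
June 2039: 6 <= 30 -> lands on June 6

Result: 2039-06-06


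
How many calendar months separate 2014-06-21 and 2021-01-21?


From June 2014 to January 2021
7 years * 12 = 84 months, minus 5 months = 79

79 months


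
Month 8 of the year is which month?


Month 8 of 12

August


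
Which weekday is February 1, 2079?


Target: February 1, 2079
Anchor: Jan 1, 2079. With p = 2079 - 1 = 2078: (p + p//4 - p//100 + p//400) mod 7 = (2078 + 519 - 20 + 5) mod 7 = 2582 mod 7 = 6 -> Sunday (Mon=0 ... Sun=6)
Days before February (Jan): 31 days
Weekday index = (6 + 31) mod 7 = 2

Wednesday


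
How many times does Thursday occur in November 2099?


November 2099 has 30 days
Anchor: Jan 1, 2099. With p = 2099 - 1 = 2098: (p + p//4 - p//100 + p//400) mod 7 = (2098 + 524 - 20 + 5) mod 7 = 2607 mod 7 = 3 -> Thursday (Mon=0 ... Sun=6)
Days before November (Jan-Oct): 304; November 1 index = (3 + 304) mod 7 = 6 -> Sunday
First Thursday is November 5
Thursdays: 5, 12, 19, 26

4 Thursdays


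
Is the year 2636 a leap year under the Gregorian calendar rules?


Gregorian leap year rule: divisible by 4, but not by 100, unless also by 400.
2636 is divisible by 4 but not 100 -> leap year

Yes


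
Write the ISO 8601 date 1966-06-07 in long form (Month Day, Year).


ISO 1966-06-07 parses as year=1966, month=06, day=07
Month 6 -> June

June 7, 1966


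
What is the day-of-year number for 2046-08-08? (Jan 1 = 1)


Date: August 8, 2046
Days in months 1 through 7: 212
Plus 8 days in August

Day of year: 220


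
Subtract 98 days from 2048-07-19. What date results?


Start: 2048-07-19, subtract 98 days
Back 19 days from July 19 reaches June 30, 2048 -> 79 left
June 2048 has 30 days -> back to May 31, 2048 -> 49 left
May 2048 has 31 days -> back to April 30, 2048 -> 18 left
April 2048: 30 - 18 = 12 -> lands on April 12

Result: 2048-04-12


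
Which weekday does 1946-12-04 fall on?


Date: December 4, 1946
Anchor: Jan 1, 1946. With p = 1946 - 1 = 1945: (p + p//4 - p//100 + p//400) mod 7 = (1945 + 486 - 19 + 4) mod 7 = 2416 mod 7 = 1 -> Tuesday (Mon=0 ... Sun=6)
Days before December (Jan-Nov): 334; offset = 334 + 4 - 1 = 337
Weekday index = (1 + 337) mod 7 = 2

Day of the week: Wednesday


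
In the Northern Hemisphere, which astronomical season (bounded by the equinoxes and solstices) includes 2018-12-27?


Date: December 27
Astronomical Winter (approx.; exact equinox/solstice day varies by year): December 21 to March 19
December 27 falls within the Winter window

Winter


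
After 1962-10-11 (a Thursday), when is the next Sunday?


Current: Thursday
Target: Sunday
Days ahead: 3

Next Sunday: 1962-10-14


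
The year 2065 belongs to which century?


Century = (year - 1) // 100 + 1
= (2065 - 1) // 100 + 1
= 2064 // 100 + 1
= 20 + 1

21st century


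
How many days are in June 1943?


June 1943

30 days


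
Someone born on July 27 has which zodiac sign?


Date: July 27
Conventional tropical zodiac dates: Leo from July 23 onward; Virgo starts August 23
July 27 falls within the Leo range

Leo


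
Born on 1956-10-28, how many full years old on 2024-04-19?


Birth: 1956-10-28
Reference: 2024-04-19
Year difference: 2024 - 1956 = 68
Birthday not yet reached in 2024, subtract 1

67 years old


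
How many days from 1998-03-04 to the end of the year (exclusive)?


Day of year: 63 of 365
Remaining = 365 - 63

302 days


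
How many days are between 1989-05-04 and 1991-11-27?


From 1989-05-04 to 1991-11-27
1989-05-04: days before May = 31 + 28 + 31 + 30 = 120 (1989 is not a leap year); day of year = 120 + 4 = 124
1991-11-27: days before November = 31 + 28 + 31 + 30 + 31 + 30 + 31 + 31 + 30 + 31 = 304 (1991 is not a leap year); day of year = 304 + 27 = 331
Rest of 1989: 365 - 124 = 241
Full years 1990 (365): 365
Total = 241 + 365 + 331 = 937

937 days


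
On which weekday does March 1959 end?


March 1959 has 31 days
Anchor: Jan 1, 1959. With p = 1959 - 1 = 1958: (p + p//4 - p//100 + p//400) mod 7 = (1958 + 489 - 19 + 4) mod 7 = 2432 mod 7 = 3 -> Thursday (Mon=0 ... Sun=6)
Days before March (Jan-Feb): 59; March 1 index = (3 + 59) mod 7 = 6 -> Sunday
Last day offset: 31 - 1 = 30 days
Weekday index = (6 + 30) mod 7 = 1

Tuesday, March 31


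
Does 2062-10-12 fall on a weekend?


Anchor: Jan 1, 2062. With p = 2062 - 1 = 2061: (p + p//4 - p//100 + p//400) mod 7 = (2061 + 515 - 20 + 5) mod 7 = 2561 mod 7 = 6 -> Sunday (Mon=0 ... Sun=6)
Day of year: 285; offset = 284
Weekday index = (6 + 284) mod 7 = 3 -> Thursday
Weekend days: Saturday, Sunday

No


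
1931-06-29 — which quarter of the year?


Month: June (month 6)
Q1: Jan-Mar, Q2: Apr-Jun, Q3: Jul-Sep, Q4: Oct-Dec

Q2


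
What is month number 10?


Month 10 of 12

October


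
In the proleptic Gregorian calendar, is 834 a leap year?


Gregorian leap year rule: divisible by 4, but not by 100, unless also by 400.
834 is not divisible by 4 -> not a leap year

No


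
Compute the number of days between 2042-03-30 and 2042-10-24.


From 2042-03-30 to 2042-10-24
2042-03-30: days before March = 31 + 28 = 59 (2042 is not a leap year); day of year = 59 + 30 = 89
2042-10-24: days before October = 31 + 28 + 31 + 30 + 31 + 30 + 31 + 31 + 30 = 273 (2042 is not a leap year); day of year = 273 + 24 = 297
Same year: 297 - 89 = 208

208 days


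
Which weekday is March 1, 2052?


Target: March 1, 2052
Anchor: Jan 1, 2052. With p = 2052 - 1 = 2051: (p + p//4 - p//100 + p//400) mod 7 = (2051 + 512 - 20 + 5) mod 7 = 2548 mod 7 = 0 -> Monday (Mon=0 ... Sun=6)
Days before March (Jan-Feb): 60 days
Weekday index = (0 + 60) mod 7 = 4

Friday


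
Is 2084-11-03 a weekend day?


Anchor: Jan 1, 2084. With p = 2084 - 1 = 2083: (p + p//4 - p//100 + p//400) mod 7 = (2083 + 520 - 20 + 5) mod 7 = 2588 mod 7 = 5 -> Saturday (Mon=0 ... Sun=6)
Day of year: 308; offset = 307
Weekday index = (5 + 307) mod 7 = 4 -> Friday
Weekend days: Saturday, Sunday

No


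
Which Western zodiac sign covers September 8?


Date: September 8
Conventional tropical zodiac dates: Virgo from August 23 onward; Libra starts September 23
September 8 falls within the Virgo range

Virgo


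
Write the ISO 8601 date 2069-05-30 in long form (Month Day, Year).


ISO 2069-05-30 parses as year=2069, month=05, day=30
Month 5 -> May

May 30, 2069


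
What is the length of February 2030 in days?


February 2030 (leap year: no)

28 days


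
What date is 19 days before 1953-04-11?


Start: 1953-04-11, subtract 19 days
Back 11 days from April 11 reaches March 31, 1953 -> 8 left
March 1953: 31 - 8 = 23 -> lands on March 23

Result: 1953-03-23


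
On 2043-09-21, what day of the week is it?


Date: September 21, 2043
Anchor: Jan 1, 2043. With p = 2043 - 1 = 2042: (p + p//4 - p//100 + p//400) mod 7 = (2042 + 510 - 20 + 5) mod 7 = 2537 mod 7 = 3 -> Thursday (Mon=0 ... Sun=6)
Days before September (Jan-Aug): 243; offset = 243 + 21 - 1 = 263
Weekday index = (3 + 263) mod 7 = 0

Day of the week: Monday


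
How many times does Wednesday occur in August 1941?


August 1941 has 31 days
Anchor: Jan 1, 1941. With p = 1941 - 1 = 1940: (p + p//4 - p//100 + p//400) mod 7 = (1940 + 485 - 19 + 4) mod 7 = 2410 mod 7 = 2 -> Wednesday (Mon=0 ... Sun=6)
Days before August (Jan-Jul): 212; August 1 index = (2 + 212) mod 7 = 4 -> Friday
First Wednesday is August 6
Wednesdays: 6, 13, 20, 27

4 Wednesdays


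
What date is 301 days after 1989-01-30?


Start: 1989-01-30, add 301 days
January 1989 has 31 days: 31 - 30 = 1 day to January 31 -> 300 left
February 1989 has 28 days -> 272 left
March 1989 has 31 days -> 241 left
April 1989 has 30 days -> 211 left
May 1989 has 31 days -> 180 left
June 1989 has 30 days -> 150 left
July 1989 has 31 days -> 119 left
August 1989 has 31 days -> 88 left
September 1989 has 30 days -> 58 left
October 1989 has 31 days -> 27 left
November 1989: 27 <= 30 -> lands on November 27

Result: 1989-11-27


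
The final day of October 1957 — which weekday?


October 1957 has 31 days
Anchor: Jan 1, 1957. With p = 1957 - 1 = 1956: (p + p//4 - p//100 + p//400) mod 7 = (1956 + 489 - 19 + 4) mod 7 = 2430 mod 7 = 1 -> Tuesday (Mon=0 ... Sun=6)
Days before October (Jan-Sep): 273; October 1 index = (1 + 273) mod 7 = 1 -> Tuesday
Last day offset: 31 - 1 = 30 days
Weekday index = (1 + 30) mod 7 = 3

Thursday, October 31


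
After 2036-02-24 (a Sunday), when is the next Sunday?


Current: Sunday
Target: Sunday
Days ahead: 7

Next Sunday: 2036-03-02


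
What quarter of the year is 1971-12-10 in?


Month: December (month 12)
Q1: Jan-Mar, Q2: Apr-Jun, Q3: Jul-Sep, Q4: Oct-Dec

Q4


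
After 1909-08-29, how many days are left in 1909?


Day of year: 241 of 365
Remaining = 365 - 241

124 days


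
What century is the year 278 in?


Century = (year - 1) // 100 + 1
= (278 - 1) // 100 + 1
= 277 // 100 + 1
= 2 + 1

3rd century


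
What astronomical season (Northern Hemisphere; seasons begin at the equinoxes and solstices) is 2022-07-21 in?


Date: July 21
Astronomical Summer (approx.; exact equinox/solstice day varies by year): June 21 to September 21
July 21 falls within the Summer window

Summer


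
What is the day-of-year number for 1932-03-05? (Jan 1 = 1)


Date: March 5, 1932
Days in months 1 through 2: 60
Plus 5 days in March

Day of year: 65


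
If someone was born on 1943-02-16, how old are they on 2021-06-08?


Birth: 1943-02-16
Reference: 2021-06-08
Year difference: 2021 - 1943 = 78

78 years old


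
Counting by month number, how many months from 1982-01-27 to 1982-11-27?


From January 1982 to November 1982
0 years * 12 = 0 months, plus 10 months = 10

10 months


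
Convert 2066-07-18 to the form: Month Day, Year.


ISO 2066-07-18 parses as year=2066, month=07, day=18
Month 7 -> July

July 18, 2066


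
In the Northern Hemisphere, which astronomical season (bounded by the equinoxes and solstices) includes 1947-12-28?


Date: December 28
Astronomical Winter (approx.; exact equinox/solstice day varies by year): December 21 to March 19
December 28 falls within the Winter window

Winter


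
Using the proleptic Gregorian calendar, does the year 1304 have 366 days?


Gregorian leap year rule: divisible by 4, but not by 100, unless also by 400.
1304 is divisible by 4 but not 100 -> leap year

Yes


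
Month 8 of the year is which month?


Month 8 of 12

August


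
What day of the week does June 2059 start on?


Target: June 1, 2059
Anchor: Jan 1, 2059. With p = 2059 - 1 = 2058: (p + p//4 - p//100 + p//400) mod 7 = (2058 + 514 - 20 + 5) mod 7 = 2557 mod 7 = 2 -> Wednesday (Mon=0 ... Sun=6)
Days before June (Jan-May): 151 days
Weekday index = (2 + 151) mod 7 = 6

Sunday


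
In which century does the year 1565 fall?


Century = (year - 1) // 100 + 1
= (1565 - 1) // 100 + 1
= 1564 // 100 + 1
= 15 + 1

16th century


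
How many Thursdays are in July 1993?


July 1993 has 31 days
Anchor: Jan 1, 1993. With p = 1993 - 1 = 1992: (p + p//4 - p//100 + p//400) mod 7 = (1992 + 498 - 19 + 4) mod 7 = 2475 mod 7 = 4 -> Friday (Mon=0 ... Sun=6)
Days before July (Jan-Jun): 181; July 1 index = (4 + 181) mod 7 = 3 -> Thursday
First Thursday is July 1
Thursdays: 1, 8, 15, 22, 29

5 Thursdays


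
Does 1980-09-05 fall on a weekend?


Anchor: Jan 1, 1980. With p = 1980 - 1 = 1979: (p + p//4 - p//100 + p//400) mod 7 = (1979 + 494 - 19 + 4) mod 7 = 2458 mod 7 = 1 -> Tuesday (Mon=0 ... Sun=6)
Day of year: 249; offset = 248
Weekday index = (1 + 248) mod 7 = 4 -> Friday
Weekend days: Saturday, Sunday

No


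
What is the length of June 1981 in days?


June 1981

30 days


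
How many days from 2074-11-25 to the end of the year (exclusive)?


Day of year: 329 of 365
Remaining = 365 - 329

36 days


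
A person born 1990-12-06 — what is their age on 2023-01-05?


Birth: 1990-12-06
Reference: 2023-01-05
Year difference: 2023 - 1990 = 33
Birthday not yet reached in 2023, subtract 1

32 years old


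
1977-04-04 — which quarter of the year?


Month: April (month 4)
Q1: Jan-Mar, Q2: Apr-Jun, Q3: Jul-Sep, Q4: Oct-Dec

Q2


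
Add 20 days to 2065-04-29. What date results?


Start: 2065-04-29, add 20 days
April 2065 has 30 days: 30 - 29 = 1 day to April 30 -> 19 left
May 2065: 19 <= 31 -> lands on May 19

Result: 2065-05-19


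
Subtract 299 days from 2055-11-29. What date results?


Start: 2055-11-29, subtract 299 days
Back 29 days from November 29 reaches October 31, 2055 -> 270 left
October 2055 has 31 days -> back to September 30, 2055 -> 239 left
September 2055 has 30 days -> back to August 31, 2055 -> 209 left
August 2055 has 31 days -> back to July 31, 2055 -> 178 left
July 2055 has 31 days -> back to June 30, 2055 -> 147 left
June 2055 has 30 days -> back to May 31, 2055 -> 117 left
May 2055 has 31 days -> back to April 30, 2055 -> 86 left
April 2055 has 30 days -> back to March 31, 2055 -> 56 left
March 2055 has 31 days -> back to February 28, 2055 -> 25 left
February 2055: 28 - 25 = 3 -> lands on February 3

Result: 2055-02-03
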